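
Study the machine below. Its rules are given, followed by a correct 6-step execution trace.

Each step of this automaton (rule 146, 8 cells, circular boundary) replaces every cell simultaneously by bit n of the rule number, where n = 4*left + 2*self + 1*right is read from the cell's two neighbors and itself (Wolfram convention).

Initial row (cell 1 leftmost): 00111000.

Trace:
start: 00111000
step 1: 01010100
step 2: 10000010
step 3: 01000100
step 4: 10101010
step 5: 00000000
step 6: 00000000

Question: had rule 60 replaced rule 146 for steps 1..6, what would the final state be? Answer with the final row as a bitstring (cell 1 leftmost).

01010101

(re-executing steps 1..6 under rule 60; state before step 1: 00111000)
step 1: 00100100
step 2: 00110110
step 3: 00101101
step 4: 10111011
step 5: 01100110
step 6: 01010101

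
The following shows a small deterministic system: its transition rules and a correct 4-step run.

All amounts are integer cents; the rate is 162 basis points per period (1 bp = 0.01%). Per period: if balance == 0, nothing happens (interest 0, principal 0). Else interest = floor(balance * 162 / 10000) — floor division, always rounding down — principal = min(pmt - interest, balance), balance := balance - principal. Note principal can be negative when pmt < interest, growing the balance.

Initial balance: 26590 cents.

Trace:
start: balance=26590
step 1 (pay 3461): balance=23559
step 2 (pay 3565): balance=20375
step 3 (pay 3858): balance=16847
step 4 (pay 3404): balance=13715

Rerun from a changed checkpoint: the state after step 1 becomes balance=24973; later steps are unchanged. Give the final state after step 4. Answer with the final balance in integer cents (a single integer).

state after step 1 := balance=24973
step 2 (pay 3565): balance=21812
step 3 (pay 3858): balance=18307
step 4 (pay 3404): balance=15199

15199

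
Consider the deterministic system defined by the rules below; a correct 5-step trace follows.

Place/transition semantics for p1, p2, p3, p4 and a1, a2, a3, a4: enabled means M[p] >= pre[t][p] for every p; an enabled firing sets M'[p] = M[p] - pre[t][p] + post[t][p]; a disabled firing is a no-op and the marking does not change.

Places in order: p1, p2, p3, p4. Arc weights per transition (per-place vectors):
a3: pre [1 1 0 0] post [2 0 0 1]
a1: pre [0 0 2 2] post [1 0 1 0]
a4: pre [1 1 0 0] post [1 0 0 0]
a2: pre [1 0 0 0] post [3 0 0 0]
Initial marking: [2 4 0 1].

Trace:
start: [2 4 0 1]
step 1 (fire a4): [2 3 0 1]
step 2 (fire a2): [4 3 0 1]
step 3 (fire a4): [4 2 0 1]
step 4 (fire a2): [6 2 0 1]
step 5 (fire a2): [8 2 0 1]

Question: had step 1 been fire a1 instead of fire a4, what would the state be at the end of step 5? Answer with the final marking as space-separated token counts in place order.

8 3 0 1

(re-executing from step 1 with the substitution; state before step 1: [2 4 0 1])
step 1 (fire a1): [2 4 0 1]
step 2 (fire a2): [4 4 0 1]
step 3 (fire a4): [4 3 0 1]
step 4 (fire a2): [6 3 0 1]
step 5 (fire a2): [8 3 0 1]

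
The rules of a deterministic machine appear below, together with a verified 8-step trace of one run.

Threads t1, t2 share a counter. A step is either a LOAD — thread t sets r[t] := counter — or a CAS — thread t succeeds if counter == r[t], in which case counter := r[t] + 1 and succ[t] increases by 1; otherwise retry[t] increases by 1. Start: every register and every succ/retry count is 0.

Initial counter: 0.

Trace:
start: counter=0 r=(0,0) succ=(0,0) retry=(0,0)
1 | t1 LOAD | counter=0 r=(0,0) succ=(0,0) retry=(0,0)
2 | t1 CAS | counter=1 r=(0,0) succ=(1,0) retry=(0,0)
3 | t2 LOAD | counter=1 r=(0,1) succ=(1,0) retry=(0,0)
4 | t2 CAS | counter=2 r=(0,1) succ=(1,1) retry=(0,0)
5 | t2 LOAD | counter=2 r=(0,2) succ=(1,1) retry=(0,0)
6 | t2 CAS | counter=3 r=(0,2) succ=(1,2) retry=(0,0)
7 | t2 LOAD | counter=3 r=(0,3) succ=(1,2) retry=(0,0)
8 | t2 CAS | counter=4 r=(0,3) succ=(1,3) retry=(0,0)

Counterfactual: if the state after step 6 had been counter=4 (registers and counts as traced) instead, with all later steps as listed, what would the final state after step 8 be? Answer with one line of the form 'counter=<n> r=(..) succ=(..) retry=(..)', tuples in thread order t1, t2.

counter=5 r=(0,4) succ=(1,3) retry=(0,0)

state after step 6 := counter=4 r=(0,2) succ=(1,2) retry=(0,0)
7 | t2 LOAD | counter=4 r=(0,4) succ=(1,2) retry=(0,0)
8 | t2 CAS | counter=5 r=(0,4) succ=(1,3) retry=(0,0)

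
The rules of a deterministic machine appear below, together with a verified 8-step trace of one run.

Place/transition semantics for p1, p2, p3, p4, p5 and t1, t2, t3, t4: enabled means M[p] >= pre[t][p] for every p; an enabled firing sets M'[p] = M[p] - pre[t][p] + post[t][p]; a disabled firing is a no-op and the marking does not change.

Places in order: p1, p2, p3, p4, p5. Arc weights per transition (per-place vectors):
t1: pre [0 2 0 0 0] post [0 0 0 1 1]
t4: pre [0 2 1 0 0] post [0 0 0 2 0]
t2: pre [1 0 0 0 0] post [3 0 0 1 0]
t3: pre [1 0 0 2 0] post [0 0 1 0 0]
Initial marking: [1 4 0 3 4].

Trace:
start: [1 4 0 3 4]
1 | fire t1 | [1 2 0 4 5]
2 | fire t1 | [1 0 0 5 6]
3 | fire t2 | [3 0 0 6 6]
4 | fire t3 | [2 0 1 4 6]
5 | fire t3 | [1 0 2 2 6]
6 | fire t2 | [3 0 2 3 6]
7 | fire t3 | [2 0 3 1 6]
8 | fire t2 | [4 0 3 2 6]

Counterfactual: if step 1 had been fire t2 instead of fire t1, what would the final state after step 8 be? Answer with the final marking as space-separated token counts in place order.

(re-executing from step 1 with the substitution; state before step 1: [1 4 0 3 4])
1 | fire t2 | [3 4 0 4 4]
2 | fire t1 | [3 2 0 5 5]
3 | fire t2 | [5 2 0 6 5]
4 | fire t3 | [4 2 1 4 5]
5 | fire t3 | [3 2 2 2 5]
6 | fire t2 | [5 2 2 3 5]
7 | fire t3 | [4 2 3 1 5]
8 | fire t2 | [6 2 3 2 5]

6 2 3 2 5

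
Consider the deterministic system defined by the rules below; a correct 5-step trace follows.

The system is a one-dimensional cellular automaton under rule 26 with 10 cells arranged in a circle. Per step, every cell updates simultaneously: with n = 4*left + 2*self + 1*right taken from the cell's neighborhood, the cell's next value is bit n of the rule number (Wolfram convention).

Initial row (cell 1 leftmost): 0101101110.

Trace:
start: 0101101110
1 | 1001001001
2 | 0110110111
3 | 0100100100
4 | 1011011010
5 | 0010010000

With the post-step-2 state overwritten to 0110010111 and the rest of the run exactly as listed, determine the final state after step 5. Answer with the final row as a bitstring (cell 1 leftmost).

0110010000

state after step 2 := 0110010111
3 | 0101100100
4 | 1001011010
5 | 0110010000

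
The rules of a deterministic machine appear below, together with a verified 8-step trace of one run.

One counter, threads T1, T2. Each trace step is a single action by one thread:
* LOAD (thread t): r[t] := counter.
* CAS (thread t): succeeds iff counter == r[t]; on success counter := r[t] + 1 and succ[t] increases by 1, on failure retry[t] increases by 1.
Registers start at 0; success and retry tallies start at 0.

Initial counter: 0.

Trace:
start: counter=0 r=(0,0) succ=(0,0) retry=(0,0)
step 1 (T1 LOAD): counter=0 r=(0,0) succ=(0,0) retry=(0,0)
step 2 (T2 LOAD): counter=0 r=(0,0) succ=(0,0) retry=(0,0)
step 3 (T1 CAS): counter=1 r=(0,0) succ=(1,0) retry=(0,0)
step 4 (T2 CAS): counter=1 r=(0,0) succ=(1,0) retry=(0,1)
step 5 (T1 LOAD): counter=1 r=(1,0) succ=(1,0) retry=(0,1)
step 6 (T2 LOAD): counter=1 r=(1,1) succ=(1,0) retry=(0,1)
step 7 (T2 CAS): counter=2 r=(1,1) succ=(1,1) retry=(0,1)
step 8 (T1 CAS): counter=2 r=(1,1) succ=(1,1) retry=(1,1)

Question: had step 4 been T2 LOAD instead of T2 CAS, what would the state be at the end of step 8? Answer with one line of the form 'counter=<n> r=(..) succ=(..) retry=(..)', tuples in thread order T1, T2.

counter=2 r=(1,1) succ=(1,1) retry=(1,0)

(re-executing from step 4 with the substitution; state before step 4: counter=1 r=(0,0) succ=(1,0) retry=(0,0))
step 4 (T2 LOAD): counter=1 r=(0,1) succ=(1,0) retry=(0,0)
step 5 (T1 LOAD): counter=1 r=(1,1) succ=(1,0) retry=(0,0)
step 6 (T2 LOAD): counter=1 r=(1,1) succ=(1,0) retry=(0,0)
step 7 (T2 CAS): counter=2 r=(1,1) succ=(1,1) retry=(0,0)
step 8 (T1 CAS): counter=2 r=(1,1) succ=(1,1) retry=(1,0)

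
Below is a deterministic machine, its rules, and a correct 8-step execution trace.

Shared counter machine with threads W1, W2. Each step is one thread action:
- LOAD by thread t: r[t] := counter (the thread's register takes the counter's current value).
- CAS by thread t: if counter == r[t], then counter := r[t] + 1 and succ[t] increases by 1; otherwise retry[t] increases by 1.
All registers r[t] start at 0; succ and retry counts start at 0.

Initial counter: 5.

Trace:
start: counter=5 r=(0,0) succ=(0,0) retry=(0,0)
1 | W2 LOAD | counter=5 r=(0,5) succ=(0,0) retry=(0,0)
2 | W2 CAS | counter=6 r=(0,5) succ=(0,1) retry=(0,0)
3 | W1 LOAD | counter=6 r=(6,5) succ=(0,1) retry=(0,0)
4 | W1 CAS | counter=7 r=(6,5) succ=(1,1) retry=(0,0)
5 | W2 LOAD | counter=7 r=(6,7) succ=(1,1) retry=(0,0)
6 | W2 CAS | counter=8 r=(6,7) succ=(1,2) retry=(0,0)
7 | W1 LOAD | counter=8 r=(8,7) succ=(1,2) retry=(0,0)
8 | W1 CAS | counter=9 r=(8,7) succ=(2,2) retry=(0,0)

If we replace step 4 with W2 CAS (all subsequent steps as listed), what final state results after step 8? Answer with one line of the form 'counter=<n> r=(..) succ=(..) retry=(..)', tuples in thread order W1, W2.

(re-executing from step 4 with the substitution; state before step 4: counter=6 r=(6,5) succ=(0,1) retry=(0,0))
4 | W2 CAS | counter=6 r=(6,5) succ=(0,1) retry=(0,1)
5 | W2 LOAD | counter=6 r=(6,6) succ=(0,1) retry=(0,1)
6 | W2 CAS | counter=7 r=(6,6) succ=(0,2) retry=(0,1)
7 | W1 LOAD | counter=7 r=(7,6) succ=(0,2) retry=(0,1)
8 | W1 CAS | counter=8 r=(7,6) succ=(1,2) retry=(0,1)

counter=8 r=(7,6) succ=(1,2) retry=(0,1)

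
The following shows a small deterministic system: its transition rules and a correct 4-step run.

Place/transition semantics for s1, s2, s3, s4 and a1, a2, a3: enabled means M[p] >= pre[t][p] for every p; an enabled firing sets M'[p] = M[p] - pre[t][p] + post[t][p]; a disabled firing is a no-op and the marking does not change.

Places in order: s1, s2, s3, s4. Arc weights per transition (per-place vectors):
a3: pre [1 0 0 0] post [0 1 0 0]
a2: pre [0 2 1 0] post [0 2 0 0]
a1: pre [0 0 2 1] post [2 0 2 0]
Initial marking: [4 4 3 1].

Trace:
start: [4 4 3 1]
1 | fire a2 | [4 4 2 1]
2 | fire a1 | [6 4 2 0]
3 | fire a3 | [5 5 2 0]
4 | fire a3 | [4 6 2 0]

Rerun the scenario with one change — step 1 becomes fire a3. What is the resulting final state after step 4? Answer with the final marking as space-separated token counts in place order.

(re-executing from step 1 with the substitution; state before step 1: [4 4 3 1])
1 | fire a3 | [3 5 3 1]
2 | fire a1 | [5 5 3 0]
3 | fire a3 | [4 6 3 0]
4 | fire a3 | [3 7 3 0]

3 7 3 0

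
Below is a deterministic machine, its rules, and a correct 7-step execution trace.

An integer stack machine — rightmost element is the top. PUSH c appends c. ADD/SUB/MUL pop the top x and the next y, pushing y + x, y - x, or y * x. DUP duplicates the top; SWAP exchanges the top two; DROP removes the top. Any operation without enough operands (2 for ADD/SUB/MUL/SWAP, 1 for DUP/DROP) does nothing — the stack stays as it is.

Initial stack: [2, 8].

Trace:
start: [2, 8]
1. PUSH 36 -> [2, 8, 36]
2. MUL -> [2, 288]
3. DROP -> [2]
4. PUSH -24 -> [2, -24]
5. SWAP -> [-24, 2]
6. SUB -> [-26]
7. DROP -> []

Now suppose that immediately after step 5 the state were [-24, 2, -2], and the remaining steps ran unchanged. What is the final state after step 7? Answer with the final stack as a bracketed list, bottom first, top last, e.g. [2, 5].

state after step 5 := [-24, 2, -2]
6. SUB -> [-24, 4]
7. DROP -> [-24]

[-24]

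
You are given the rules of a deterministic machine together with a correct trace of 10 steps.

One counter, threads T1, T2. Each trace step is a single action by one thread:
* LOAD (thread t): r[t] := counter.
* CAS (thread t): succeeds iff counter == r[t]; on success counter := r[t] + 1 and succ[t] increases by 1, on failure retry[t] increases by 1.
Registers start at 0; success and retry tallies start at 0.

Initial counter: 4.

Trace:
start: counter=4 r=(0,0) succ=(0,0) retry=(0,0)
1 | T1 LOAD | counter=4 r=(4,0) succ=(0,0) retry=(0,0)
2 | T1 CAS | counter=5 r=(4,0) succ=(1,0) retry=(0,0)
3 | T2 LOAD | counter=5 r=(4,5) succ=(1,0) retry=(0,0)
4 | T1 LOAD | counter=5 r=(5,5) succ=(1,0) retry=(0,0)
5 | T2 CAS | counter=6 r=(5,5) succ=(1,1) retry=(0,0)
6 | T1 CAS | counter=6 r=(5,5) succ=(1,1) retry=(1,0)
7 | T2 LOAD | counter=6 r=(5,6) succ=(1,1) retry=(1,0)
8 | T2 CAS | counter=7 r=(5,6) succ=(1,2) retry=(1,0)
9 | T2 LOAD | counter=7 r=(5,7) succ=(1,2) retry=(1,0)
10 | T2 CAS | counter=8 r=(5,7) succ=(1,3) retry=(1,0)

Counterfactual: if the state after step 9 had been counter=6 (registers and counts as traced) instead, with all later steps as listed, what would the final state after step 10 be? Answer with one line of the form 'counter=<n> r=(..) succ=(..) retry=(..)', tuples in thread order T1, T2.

counter=6 r=(5,7) succ=(1,2) retry=(1,1)

state after step 9 := counter=6 r=(5,7) succ=(1,2) retry=(1,0)
10 | T2 CAS | counter=6 r=(5,7) succ=(1,2) retry=(1,1)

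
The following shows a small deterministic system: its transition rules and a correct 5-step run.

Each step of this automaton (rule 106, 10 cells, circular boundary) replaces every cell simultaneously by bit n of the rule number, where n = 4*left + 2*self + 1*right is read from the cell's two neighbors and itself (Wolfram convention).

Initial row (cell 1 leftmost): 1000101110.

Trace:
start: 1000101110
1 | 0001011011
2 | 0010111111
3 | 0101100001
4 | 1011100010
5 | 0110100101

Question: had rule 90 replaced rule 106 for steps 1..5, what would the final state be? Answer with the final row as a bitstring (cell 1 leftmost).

(re-executing steps 1..5 under rule 90; state before step 1: 1000101110)
1 | 0101001010
2 | 1000110001
3 | 1101111011
4 | 0101001010
5 | 1000110001

1000110001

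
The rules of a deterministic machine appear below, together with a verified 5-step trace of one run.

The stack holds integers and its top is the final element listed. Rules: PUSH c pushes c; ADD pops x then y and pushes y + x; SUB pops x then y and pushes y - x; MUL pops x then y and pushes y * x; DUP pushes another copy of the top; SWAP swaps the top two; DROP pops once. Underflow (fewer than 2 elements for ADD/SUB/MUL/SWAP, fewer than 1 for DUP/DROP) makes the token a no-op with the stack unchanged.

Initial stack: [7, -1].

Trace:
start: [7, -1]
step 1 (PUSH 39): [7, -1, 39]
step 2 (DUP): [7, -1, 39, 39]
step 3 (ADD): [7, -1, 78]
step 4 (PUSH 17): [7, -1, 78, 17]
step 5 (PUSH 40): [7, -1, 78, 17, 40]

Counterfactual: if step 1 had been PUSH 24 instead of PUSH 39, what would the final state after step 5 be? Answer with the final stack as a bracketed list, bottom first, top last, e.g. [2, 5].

(re-executing from step 1 with the substitution; state before step 1: [7, -1])
step 1 (PUSH 24): [7, -1, 24]
step 2 (DUP): [7, -1, 24, 24]
step 3 (ADD): [7, -1, 48]
step 4 (PUSH 17): [7, -1, 48, 17]
step 5 (PUSH 40): [7, -1, 48, 17, 40]

[7, -1, 48, 17, 40]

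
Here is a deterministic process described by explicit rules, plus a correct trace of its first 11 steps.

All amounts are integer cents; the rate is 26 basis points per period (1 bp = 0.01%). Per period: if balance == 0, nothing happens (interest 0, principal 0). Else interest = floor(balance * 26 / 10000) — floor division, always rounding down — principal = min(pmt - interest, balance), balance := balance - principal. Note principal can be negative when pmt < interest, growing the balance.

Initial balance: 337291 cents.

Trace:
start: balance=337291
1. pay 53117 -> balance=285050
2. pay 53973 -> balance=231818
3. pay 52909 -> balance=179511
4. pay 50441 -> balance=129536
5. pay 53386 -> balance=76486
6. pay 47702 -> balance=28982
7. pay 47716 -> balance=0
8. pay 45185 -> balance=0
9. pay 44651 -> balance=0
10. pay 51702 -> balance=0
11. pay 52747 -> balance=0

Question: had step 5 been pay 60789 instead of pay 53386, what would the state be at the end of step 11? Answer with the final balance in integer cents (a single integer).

(re-executing from step 5 with the substitution; state before step 5: balance=129536)
5. pay 60789 -> balance=69083
6. pay 47702 -> balance=21560
7. pay 47716 -> balance=0
8. pay 45185 -> balance=0
9. pay 44651 -> balance=0
10. pay 51702 -> balance=0
11. pay 52747 -> balance=0

0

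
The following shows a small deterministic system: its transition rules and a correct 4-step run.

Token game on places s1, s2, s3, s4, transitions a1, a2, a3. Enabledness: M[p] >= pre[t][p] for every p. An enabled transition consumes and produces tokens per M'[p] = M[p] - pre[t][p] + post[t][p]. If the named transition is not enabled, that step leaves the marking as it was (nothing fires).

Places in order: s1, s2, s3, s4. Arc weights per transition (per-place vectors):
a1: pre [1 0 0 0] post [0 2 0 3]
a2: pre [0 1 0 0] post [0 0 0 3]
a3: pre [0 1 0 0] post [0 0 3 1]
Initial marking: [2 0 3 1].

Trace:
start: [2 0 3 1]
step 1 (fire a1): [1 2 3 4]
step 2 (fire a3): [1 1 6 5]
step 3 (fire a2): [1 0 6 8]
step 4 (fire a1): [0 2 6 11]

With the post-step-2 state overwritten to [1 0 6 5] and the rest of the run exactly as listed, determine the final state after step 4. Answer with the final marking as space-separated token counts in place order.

state after step 2 := [1 0 6 5]
step 3 (fire a2): [1 0 6 5]
step 4 (fire a1): [0 2 6 8]

0 2 6 8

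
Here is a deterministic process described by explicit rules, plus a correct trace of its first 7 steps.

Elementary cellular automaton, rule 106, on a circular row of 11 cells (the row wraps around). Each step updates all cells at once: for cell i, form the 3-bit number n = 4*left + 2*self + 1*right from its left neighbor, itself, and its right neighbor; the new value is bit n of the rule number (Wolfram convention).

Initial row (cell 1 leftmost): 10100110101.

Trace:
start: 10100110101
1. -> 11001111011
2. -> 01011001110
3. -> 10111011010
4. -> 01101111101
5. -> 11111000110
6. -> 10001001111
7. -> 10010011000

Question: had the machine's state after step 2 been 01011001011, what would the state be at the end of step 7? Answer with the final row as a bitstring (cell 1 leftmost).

00100001100

state after step 2 := 01011001011
3. -> 10111010111
4. -> 11101101100
5. -> 10111111101
6. -> 11100000111
7. -> 00100001100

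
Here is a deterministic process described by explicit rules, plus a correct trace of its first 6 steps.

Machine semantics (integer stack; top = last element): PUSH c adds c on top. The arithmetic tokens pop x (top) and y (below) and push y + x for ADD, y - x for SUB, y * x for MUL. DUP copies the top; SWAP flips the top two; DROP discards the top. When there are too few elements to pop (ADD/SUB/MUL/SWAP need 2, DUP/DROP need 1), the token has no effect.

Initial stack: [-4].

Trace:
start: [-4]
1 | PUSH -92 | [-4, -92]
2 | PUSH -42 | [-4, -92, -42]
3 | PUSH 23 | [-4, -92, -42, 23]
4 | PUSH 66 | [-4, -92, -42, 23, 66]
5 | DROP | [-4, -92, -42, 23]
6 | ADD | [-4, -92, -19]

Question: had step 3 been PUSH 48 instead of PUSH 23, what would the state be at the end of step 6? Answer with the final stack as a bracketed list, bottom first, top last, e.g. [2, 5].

(re-executing from step 3 with the substitution; state before step 3: [-4, -92, -42])
3 | PUSH 48 | [-4, -92, -42, 48]
4 | PUSH 66 | [-4, -92, -42, 48, 66]
5 | DROP | [-4, -92, -42, 48]
6 | ADD | [-4, -92, 6]

[-4, -92, 6]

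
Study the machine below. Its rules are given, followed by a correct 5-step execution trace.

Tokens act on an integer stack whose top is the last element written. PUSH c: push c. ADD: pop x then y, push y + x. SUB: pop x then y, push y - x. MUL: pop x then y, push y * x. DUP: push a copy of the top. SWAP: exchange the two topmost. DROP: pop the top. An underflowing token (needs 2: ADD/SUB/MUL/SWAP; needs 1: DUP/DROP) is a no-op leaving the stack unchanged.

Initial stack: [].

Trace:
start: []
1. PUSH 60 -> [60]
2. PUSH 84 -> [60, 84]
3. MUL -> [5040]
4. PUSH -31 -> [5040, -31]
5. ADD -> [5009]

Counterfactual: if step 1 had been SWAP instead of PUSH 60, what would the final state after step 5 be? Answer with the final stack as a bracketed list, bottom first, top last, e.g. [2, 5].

[53]

(re-executing from step 1 with the substitution; state before step 1: [])
1. SWAP -> []
2. PUSH 84 -> [84]
3. MUL -> [84]
4. PUSH -31 -> [84, -31]
5. ADD -> [53]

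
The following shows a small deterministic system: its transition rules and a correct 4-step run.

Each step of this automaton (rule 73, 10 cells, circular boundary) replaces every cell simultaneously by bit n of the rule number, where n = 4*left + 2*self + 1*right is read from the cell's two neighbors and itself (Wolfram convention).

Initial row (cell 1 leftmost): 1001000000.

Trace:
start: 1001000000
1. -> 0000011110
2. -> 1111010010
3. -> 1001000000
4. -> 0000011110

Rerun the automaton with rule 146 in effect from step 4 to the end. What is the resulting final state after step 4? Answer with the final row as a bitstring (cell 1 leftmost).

0110100001

(re-executing step 4 under rule 146; state before step 4: 1001000000)
4. -> 0110100001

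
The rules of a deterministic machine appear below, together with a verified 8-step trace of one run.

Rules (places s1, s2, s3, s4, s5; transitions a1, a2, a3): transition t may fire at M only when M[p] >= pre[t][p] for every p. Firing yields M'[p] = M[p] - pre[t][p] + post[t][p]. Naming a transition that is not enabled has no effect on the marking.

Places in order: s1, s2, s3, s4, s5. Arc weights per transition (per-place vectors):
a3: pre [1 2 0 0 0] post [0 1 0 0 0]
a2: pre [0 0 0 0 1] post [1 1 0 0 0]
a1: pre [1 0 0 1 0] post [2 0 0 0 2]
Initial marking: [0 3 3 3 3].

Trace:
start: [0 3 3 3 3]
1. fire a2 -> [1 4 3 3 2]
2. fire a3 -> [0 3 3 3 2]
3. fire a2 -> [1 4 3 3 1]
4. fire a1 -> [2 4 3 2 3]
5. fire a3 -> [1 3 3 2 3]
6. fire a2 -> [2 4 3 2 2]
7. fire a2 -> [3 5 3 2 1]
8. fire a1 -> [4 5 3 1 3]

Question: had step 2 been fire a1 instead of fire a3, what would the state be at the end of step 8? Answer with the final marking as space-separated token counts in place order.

(re-executing from step 2 with the substitution; state before step 2: [1 4 3 3 2])
2. fire a1 -> [2 4 3 2 4]
3. fire a2 -> [3 5 3 2 3]
4. fire a1 -> [4 5 3 1 5]
5. fire a3 -> [3 4 3 1 5]
6. fire a2 -> [4 5 3 1 4]
7. fire a2 -> [5 6 3 1 3]
8. fire a1 -> [6 6 3 0 5]

6 6 3 0 5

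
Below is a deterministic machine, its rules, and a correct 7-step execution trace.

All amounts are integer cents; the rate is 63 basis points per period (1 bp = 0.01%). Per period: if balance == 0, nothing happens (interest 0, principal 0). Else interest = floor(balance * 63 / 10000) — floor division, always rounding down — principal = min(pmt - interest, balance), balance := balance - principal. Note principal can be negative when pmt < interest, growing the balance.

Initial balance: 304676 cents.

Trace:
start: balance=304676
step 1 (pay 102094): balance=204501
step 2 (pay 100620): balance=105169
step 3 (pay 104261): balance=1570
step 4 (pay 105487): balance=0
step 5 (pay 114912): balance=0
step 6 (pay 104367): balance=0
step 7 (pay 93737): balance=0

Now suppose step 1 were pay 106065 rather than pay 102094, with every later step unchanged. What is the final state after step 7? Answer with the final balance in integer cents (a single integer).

0

(re-executing from step 1 with the substitution; state before step 1: balance=304676)
step 1 (pay 106065): balance=200530
step 2 (pay 100620): balance=101173
step 3 (pay 104261): balance=0
step 4 (pay 105487): balance=0
step 5 (pay 114912): balance=0
step 6 (pay 104367): balance=0
step 7 (pay 93737): balance=0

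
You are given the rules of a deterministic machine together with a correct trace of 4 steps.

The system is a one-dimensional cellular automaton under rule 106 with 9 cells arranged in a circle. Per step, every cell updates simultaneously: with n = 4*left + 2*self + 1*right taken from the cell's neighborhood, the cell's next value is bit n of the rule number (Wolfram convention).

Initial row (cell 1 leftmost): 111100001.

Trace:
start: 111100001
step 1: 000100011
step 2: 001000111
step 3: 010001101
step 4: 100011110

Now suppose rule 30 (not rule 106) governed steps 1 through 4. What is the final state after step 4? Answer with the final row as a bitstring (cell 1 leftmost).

(re-executing steps 1..4 under rule 30; state before step 1: 111100001)
step 1: 000010011
step 2: 100111110
step 3: 111100000
step 4: 100010001

100010001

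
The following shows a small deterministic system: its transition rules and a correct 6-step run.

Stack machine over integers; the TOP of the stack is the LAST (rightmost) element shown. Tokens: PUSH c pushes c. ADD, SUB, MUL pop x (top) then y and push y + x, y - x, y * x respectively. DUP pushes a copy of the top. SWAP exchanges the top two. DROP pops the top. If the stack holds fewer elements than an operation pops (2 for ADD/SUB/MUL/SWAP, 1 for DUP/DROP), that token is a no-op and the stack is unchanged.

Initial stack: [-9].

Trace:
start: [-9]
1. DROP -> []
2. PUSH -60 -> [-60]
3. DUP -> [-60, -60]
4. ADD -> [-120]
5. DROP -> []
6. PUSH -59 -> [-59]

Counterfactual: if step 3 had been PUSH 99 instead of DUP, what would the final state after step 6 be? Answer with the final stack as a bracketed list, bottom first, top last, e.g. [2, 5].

(re-executing from step 3 with the substitution; state before step 3: [-60])
3. PUSH 99 -> [-60, 99]
4. ADD -> [39]
5. DROP -> []
6. PUSH -59 -> [-59]

[-59]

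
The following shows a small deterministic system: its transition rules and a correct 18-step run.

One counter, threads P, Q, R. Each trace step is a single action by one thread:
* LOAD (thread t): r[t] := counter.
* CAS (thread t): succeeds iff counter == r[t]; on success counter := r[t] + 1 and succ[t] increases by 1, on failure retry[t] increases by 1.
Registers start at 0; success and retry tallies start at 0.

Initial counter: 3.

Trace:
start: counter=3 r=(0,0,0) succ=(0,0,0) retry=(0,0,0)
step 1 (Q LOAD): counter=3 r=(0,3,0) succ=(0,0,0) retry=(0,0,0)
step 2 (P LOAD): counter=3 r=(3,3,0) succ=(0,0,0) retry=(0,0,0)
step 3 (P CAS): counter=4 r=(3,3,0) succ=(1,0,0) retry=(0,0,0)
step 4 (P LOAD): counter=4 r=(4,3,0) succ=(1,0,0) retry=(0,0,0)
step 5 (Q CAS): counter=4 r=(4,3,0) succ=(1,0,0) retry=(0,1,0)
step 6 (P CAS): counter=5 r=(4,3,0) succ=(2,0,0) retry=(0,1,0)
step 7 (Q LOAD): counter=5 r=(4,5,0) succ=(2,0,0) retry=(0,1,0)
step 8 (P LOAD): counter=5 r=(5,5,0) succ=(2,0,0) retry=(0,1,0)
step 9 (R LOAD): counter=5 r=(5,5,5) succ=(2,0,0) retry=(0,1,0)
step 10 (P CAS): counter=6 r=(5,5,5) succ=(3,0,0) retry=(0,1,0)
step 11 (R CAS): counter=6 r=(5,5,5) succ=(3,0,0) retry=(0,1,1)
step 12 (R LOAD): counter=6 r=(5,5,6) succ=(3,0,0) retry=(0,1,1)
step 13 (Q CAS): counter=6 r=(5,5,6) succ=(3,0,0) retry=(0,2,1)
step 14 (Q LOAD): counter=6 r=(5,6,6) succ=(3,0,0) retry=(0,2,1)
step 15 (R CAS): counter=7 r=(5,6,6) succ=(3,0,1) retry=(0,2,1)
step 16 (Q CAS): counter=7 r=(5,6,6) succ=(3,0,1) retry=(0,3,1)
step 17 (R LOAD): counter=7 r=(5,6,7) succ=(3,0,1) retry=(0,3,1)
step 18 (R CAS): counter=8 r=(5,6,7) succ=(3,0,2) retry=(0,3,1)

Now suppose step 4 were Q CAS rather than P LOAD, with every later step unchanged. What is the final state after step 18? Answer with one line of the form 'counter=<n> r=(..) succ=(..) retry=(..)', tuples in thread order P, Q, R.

counter=7 r=(4,5,6) succ=(2,0,2) retry=(1,4,1)

(re-executing from step 4 with the substitution; state before step 4: counter=4 r=(3,3,0) succ=(1,0,0) retry=(0,0,0))
step 4 (Q CAS): counter=4 r=(3,3,0) succ=(1,0,0) retry=(0,1,0)
step 5 (Q CAS): counter=4 r=(3,3,0) succ=(1,0,0) retry=(0,2,0)
step 6 (P CAS): counter=4 r=(3,3,0) succ=(1,0,0) retry=(1,2,0)
step 7 (Q LOAD): counter=4 r=(3,4,0) succ=(1,0,0) retry=(1,2,0)
step 8 (P LOAD): counter=4 r=(4,4,0) succ=(1,0,0) retry=(1,2,0)
step 9 (R LOAD): counter=4 r=(4,4,4) succ=(1,0,0) retry=(1,2,0)
step 10 (P CAS): counter=5 r=(4,4,4) succ=(2,0,0) retry=(1,2,0)
step 11 (R CAS): counter=5 r=(4,4,4) succ=(2,0,0) retry=(1,2,1)
step 12 (R LOAD): counter=5 r=(4,4,5) succ=(2,0,0) retry=(1,2,1)
step 13 (Q CAS): counter=5 r=(4,4,5) succ=(2,0,0) retry=(1,3,1)
step 14 (Q LOAD): counter=5 r=(4,5,5) succ=(2,0,0) retry=(1,3,1)
step 15 (R CAS): counter=6 r=(4,5,5) succ=(2,0,1) retry=(1,3,1)
step 16 (Q CAS): counter=6 r=(4,5,5) succ=(2,0,1) retry=(1,4,1)
step 17 (R LOAD): counter=6 r=(4,5,6) succ=(2,0,1) retry=(1,4,1)
step 18 (R CAS): counter=7 r=(4,5,6) succ=(2,0,2) retry=(1,4,1)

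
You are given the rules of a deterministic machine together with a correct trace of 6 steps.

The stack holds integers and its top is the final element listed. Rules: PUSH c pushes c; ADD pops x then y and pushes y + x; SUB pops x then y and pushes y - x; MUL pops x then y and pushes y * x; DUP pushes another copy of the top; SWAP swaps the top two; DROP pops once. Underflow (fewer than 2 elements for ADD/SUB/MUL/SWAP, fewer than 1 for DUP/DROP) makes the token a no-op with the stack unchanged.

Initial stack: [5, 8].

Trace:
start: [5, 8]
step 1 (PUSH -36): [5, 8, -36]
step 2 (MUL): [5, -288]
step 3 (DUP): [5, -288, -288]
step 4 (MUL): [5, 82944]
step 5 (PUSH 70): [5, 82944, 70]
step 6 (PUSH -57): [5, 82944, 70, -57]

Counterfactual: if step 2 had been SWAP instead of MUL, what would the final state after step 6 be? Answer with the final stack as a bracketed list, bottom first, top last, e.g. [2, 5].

[5, -36, 64, 70, -57]

(re-executing from step 2 with the substitution; state before step 2: [5, 8, -36])
step 2 (SWAP): [5, -36, 8]
step 3 (DUP): [5, -36, 8, 8]
step 4 (MUL): [5, -36, 64]
step 5 (PUSH 70): [5, -36, 64, 70]
step 6 (PUSH -57): [5, -36, 64, 70, -57]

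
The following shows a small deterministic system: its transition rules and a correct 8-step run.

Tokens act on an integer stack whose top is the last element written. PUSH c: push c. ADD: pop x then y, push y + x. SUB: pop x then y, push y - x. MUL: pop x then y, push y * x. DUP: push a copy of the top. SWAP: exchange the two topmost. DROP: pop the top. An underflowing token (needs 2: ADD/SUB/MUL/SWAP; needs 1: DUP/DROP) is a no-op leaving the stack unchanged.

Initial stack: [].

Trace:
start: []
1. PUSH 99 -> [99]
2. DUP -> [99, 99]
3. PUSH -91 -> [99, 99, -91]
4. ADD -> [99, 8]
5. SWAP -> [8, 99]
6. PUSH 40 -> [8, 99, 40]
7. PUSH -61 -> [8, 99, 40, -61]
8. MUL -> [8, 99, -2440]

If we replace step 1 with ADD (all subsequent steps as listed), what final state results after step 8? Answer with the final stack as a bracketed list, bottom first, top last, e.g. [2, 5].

[-91, -2440]

(re-executing from step 1 with the substitution; state before step 1: [])
1. ADD -> []
2. DUP -> []
3. PUSH -91 -> [-91]
4. ADD -> [-91]
5. SWAP -> [-91]
6. PUSH 40 -> [-91, 40]
7. PUSH -61 -> [-91, 40, -61]
8. MUL -> [-91, -2440]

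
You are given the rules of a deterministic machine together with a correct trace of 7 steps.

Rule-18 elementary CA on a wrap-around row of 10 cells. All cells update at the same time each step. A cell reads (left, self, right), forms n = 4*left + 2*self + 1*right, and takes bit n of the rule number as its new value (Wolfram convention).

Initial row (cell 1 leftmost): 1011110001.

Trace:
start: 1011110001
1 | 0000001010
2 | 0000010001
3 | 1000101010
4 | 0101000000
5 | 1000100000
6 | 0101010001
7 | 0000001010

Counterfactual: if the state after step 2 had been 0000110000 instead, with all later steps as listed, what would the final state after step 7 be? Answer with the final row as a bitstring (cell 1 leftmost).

state after step 2 := 0000110000
3 | 0001001000
4 | 0010110100
5 | 0100000010
6 | 1010000101
7 | 0001001000

0001001000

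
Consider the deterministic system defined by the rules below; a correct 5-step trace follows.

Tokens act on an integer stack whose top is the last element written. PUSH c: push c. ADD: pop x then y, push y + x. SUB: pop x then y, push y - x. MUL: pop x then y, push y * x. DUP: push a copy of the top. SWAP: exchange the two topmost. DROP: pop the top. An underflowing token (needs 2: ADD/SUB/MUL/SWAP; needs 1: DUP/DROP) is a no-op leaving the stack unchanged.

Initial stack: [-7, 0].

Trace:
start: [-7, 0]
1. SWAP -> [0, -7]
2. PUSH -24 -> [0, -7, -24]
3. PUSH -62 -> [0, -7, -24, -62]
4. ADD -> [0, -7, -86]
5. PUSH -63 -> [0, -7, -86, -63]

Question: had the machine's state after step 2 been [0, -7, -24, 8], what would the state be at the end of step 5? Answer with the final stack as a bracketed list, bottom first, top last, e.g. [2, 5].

[0, -7, -24, -54, -63]

state after step 2 := [0, -7, -24, 8]
3. PUSH -62 -> [0, -7, -24, 8, -62]
4. ADD -> [0, -7, -24, -54]
5. PUSH -63 -> [0, -7, -24, -54, -63]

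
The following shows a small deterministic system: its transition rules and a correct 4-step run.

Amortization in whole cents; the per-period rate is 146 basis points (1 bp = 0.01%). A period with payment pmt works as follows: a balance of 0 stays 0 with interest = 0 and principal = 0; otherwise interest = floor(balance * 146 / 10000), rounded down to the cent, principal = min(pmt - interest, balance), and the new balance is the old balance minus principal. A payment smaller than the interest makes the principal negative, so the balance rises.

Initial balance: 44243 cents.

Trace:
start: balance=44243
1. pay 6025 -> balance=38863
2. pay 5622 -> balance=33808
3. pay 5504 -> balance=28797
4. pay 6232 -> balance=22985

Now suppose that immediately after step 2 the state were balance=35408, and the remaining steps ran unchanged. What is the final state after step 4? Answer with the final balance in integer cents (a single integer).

state after step 2 := balance=35408
3. pay 5504 -> balance=30420
4. pay 6232 -> balance=24632

24632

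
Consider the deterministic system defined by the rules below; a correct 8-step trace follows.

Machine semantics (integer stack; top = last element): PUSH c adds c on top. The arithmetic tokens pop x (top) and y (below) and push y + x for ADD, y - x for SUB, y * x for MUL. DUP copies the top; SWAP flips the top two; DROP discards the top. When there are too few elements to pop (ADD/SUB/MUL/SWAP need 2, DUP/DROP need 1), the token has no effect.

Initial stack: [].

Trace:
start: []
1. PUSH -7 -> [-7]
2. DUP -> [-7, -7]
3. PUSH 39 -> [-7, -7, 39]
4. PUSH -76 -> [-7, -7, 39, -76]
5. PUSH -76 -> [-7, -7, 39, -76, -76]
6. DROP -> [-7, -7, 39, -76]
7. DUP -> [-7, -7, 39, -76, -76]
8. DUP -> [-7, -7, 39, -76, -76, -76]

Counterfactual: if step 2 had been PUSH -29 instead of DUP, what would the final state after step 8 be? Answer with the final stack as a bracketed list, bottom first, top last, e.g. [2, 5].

[-7, -29, 39, -76, -76, -76]

(re-executing from step 2 with the substitution; state before step 2: [-7])
2. PUSH -29 -> [-7, -29]
3. PUSH 39 -> [-7, -29, 39]
4. PUSH -76 -> [-7, -29, 39, -76]
5. PUSH -76 -> [-7, -29, 39, -76, -76]
6. DROP -> [-7, -29, 39, -76]
7. DUP -> [-7, -29, 39, -76, -76]
8. DUP -> [-7, -29, 39, -76, -76, -76]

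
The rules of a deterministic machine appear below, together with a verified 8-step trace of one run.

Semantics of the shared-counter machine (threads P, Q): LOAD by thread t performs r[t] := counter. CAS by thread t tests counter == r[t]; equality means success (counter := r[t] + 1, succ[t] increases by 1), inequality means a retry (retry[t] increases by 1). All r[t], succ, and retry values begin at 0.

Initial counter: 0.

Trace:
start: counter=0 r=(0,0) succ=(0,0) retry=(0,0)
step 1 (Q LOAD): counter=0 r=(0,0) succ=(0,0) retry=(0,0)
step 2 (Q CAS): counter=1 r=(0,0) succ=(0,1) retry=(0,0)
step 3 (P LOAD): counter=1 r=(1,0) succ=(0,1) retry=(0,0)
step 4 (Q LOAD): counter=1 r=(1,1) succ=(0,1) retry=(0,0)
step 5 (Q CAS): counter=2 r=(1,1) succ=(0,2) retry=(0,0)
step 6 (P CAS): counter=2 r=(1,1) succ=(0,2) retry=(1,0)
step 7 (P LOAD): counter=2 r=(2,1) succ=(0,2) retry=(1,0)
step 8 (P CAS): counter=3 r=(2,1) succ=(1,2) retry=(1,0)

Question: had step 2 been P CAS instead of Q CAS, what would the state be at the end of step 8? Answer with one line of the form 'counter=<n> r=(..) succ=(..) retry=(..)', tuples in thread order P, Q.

counter=3 r=(2,1) succ=(2,1) retry=(1,0)

(re-executing from step 2 with the substitution; state before step 2: counter=0 r=(0,0) succ=(0,0) retry=(0,0))
step 2 (P CAS): counter=1 r=(0,0) succ=(1,0) retry=(0,0)
step 3 (P LOAD): counter=1 r=(1,0) succ=(1,0) retry=(0,0)
step 4 (Q LOAD): counter=1 r=(1,1) succ=(1,0) retry=(0,0)
step 5 (Q CAS): counter=2 r=(1,1) succ=(1,1) retry=(0,0)
step 6 (P CAS): counter=2 r=(1,1) succ=(1,1) retry=(1,0)
step 7 (P LOAD): counter=2 r=(2,1) succ=(1,1) retry=(1,0)
step 8 (P CAS): counter=3 r=(2,1) succ=(2,1) retry=(1,0)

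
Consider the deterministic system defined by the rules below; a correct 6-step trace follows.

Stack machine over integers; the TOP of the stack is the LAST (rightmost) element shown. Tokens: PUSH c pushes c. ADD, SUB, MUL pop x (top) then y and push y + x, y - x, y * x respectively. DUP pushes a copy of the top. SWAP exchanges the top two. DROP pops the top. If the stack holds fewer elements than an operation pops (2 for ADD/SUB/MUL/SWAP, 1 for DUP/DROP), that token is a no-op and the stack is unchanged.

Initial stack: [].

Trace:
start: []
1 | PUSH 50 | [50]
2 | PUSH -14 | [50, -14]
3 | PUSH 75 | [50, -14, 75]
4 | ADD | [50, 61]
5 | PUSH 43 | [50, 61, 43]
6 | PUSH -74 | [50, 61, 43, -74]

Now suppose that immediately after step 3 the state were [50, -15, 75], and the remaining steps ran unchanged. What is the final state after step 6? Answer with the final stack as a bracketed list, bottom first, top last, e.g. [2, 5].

state after step 3 := [50, -15, 75]
4 | ADD | [50, 60]
5 | PUSH 43 | [50, 60, 43]
6 | PUSH -74 | [50, 60, 43, -74]

[50, 60, 43, -74]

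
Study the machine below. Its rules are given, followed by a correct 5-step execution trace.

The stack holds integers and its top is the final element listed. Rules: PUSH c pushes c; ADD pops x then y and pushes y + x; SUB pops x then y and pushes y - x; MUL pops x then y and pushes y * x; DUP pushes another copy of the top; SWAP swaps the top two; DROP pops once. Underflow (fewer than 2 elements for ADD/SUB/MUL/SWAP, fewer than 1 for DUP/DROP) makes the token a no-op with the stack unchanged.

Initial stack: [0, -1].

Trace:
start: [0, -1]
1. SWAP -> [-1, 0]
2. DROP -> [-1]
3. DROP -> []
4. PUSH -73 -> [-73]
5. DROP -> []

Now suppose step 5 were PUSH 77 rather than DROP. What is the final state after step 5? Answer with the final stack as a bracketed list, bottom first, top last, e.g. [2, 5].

(re-executing from step 5 with the substitution; state before step 5: [-73])
5. PUSH 77 -> [-73, 77]

[-73, 77]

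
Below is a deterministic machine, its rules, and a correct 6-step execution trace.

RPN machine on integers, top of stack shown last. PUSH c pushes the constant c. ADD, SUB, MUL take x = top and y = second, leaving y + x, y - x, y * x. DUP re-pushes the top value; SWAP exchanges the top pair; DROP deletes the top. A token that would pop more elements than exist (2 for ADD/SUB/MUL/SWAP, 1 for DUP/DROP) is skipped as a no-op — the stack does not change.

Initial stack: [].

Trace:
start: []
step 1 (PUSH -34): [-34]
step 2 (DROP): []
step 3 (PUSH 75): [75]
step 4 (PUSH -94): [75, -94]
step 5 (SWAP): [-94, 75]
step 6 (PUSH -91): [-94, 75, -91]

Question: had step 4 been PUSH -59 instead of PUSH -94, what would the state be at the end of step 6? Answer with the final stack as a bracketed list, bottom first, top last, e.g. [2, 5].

(re-executing from step 4 with the substitution; state before step 4: [75])
step 4 (PUSH -59): [75, -59]
step 5 (SWAP): [-59, 75]
step 6 (PUSH -91): [-59, 75, -91]

[-59, 75, -91]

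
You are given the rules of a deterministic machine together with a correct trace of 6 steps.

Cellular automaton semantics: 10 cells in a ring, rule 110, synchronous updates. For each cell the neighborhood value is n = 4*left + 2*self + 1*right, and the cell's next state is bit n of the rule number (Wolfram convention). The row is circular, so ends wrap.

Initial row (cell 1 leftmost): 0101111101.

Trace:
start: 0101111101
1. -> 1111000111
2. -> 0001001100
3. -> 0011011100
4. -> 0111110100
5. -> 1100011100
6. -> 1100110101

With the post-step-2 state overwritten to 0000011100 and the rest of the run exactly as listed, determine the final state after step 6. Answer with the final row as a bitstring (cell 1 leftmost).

0111001100

state after step 2 := 0000011100
3. -> 0000110100
4. -> 0001111100
5. -> 0011000100
6. -> 0111001100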